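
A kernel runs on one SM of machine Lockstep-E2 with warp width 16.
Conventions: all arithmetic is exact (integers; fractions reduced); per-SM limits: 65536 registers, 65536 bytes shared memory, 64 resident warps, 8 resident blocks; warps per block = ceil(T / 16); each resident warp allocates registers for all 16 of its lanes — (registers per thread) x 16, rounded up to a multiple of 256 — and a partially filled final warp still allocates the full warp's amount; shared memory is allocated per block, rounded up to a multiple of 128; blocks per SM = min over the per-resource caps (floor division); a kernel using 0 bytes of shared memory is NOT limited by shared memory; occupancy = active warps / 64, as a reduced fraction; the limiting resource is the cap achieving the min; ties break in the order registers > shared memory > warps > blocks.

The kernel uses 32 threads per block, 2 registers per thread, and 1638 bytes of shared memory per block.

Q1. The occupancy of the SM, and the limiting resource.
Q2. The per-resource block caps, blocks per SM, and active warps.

Answer: occupancy 1/4, limited by blocks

registers: 128 blocks
shared memory: 39 blocks
warps: 32 blocks
blocks: 8 blocks

Answer: 8 blocks, 16 active warps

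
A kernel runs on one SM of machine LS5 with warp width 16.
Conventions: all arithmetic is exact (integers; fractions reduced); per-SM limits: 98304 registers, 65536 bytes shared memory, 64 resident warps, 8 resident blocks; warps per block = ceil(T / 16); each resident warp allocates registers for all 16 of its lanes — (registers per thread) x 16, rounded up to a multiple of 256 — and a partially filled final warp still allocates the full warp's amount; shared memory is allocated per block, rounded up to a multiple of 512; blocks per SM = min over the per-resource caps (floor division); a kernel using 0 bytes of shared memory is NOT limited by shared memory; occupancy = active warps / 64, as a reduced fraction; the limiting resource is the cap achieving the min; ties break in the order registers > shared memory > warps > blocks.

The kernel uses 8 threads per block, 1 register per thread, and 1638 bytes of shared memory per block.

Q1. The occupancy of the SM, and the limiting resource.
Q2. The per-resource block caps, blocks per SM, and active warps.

Answer: occupancy 1/8, limited by blocks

registers: 384 blocks
shared memory: 32 blocks
warps: 64 blocks
blocks: 8 blocks

Answer: 8 blocks, 8 active warps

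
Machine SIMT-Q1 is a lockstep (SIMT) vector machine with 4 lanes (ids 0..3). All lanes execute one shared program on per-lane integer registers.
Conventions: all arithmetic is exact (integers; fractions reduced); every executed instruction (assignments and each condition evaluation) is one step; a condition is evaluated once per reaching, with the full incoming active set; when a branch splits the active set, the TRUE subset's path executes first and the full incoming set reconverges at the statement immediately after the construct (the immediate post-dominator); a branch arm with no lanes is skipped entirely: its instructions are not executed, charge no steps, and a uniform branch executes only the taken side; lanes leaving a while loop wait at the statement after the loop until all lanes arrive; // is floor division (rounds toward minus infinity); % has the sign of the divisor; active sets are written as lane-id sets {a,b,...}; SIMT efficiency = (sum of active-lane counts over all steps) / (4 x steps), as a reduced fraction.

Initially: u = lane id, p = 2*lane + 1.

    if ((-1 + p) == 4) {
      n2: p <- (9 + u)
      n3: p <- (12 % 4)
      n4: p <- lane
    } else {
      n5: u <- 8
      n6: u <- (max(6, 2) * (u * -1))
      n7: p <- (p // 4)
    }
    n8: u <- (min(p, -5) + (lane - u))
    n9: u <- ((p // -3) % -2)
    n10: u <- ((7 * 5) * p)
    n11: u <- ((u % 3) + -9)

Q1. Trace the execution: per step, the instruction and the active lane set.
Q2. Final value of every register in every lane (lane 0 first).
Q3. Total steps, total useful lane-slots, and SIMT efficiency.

step 0: eval ((-1 + p) == 4)         {0,1,2,3}
step 1: p <- (9 + u)                 {2}
step 2: p <- (12 % 4)                {2}
step 3: p <- lane                    {2}
step 4: u <- 8                       {0,1,3}
step 5: u <- (max(6, 2) * (u * -1))  {0,1,3}
step 6: p <- (p // 4)                {0,1,3}
step 7: u <- (min(p, -5) + (lane - u)) {0,1,2,3}
step 8: u <- ((p // -3) % -2)        {0,1,2,3}
step 9: u <- ((7 * 5) * p)           {0,1,2,3}
step 10: u <- ((u % 3) + -9)          {0,1,2,3}

Answer: 11 steps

u: -9,-9,-8,-7
p: 0,0,2,1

steps = 11; useful = 32; efficiency = 32/44 = 8/11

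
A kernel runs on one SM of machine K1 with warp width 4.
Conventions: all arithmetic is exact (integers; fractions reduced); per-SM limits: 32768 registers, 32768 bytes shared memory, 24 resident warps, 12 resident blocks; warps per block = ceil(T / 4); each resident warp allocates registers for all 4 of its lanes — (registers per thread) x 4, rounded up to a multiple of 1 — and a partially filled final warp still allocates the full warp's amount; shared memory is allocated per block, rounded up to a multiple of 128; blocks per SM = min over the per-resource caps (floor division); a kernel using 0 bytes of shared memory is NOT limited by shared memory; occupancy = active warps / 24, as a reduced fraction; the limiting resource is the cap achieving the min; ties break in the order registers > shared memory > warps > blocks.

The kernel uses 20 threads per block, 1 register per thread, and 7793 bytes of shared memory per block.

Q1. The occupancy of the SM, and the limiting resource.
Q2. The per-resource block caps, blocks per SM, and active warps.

Answer: occupancy 5/6, limited by shared memory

registers: 1638 blocks
shared memory: 4 blocks
warps: 4 blocks
blocks: 12 blocks

Answer: 4 blocks, 20 active warps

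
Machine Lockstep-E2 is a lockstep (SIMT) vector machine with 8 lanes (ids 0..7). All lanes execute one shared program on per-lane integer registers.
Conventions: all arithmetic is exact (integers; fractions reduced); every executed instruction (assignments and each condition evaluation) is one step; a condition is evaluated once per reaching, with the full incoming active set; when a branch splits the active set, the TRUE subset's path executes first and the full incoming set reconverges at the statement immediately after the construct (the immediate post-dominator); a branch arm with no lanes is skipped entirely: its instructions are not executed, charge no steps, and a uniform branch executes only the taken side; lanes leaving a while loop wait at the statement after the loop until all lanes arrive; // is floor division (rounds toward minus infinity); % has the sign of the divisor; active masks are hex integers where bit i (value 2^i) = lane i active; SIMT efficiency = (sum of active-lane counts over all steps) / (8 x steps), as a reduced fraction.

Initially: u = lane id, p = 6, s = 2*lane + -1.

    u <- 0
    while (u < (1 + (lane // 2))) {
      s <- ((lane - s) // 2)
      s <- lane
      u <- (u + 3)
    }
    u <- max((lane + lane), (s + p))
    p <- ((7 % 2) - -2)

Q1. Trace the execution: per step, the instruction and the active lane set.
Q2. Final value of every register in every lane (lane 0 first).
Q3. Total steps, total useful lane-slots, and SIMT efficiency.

step 0: u <- 0                       0xff
step 1: eval (u < (1 + (lane // 2))) 0xff
step 2: s <- ((lane - s) // 2)       0xff
step 3: s <- lane                    0xff
step 4: u <- (u + 3)                 0xff
step 5: eval (u < (1 + (lane // 2))) 0xff
step 6: s <- ((lane - s) // 2)       0xc0
step 7: s <- lane                    0xc0
step 8: u <- (u + 3)                 0xc0
step 9: eval (u < (1 + (lane // 2))) 0xc0
step 10: u <- max((lane + lane), (s + p)) 0xff
step 11: p <- ((7 % 2) - -2)          0xff

Answer: 12 steps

u: 6,7,8,9,10,11,12,14
p: 3,3,3,3,3,3,3,3
s: 0,1,2,3,4,5,6,7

steps = 12; useful = 72; efficiency = 72/96 = 3/4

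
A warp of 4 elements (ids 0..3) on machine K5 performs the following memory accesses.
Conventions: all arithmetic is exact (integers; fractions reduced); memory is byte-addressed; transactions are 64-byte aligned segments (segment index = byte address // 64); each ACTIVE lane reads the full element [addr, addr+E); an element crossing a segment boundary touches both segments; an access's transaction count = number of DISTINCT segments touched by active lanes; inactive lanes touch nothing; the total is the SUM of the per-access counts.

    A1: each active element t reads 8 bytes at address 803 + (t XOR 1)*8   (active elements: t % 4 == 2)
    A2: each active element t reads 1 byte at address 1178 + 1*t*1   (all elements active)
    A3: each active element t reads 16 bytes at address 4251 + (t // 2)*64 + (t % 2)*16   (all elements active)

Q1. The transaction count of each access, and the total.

A1: 2 transactions
A2: 1 transaction
A3: 2 transactions

Answer: 2,1,2; total 5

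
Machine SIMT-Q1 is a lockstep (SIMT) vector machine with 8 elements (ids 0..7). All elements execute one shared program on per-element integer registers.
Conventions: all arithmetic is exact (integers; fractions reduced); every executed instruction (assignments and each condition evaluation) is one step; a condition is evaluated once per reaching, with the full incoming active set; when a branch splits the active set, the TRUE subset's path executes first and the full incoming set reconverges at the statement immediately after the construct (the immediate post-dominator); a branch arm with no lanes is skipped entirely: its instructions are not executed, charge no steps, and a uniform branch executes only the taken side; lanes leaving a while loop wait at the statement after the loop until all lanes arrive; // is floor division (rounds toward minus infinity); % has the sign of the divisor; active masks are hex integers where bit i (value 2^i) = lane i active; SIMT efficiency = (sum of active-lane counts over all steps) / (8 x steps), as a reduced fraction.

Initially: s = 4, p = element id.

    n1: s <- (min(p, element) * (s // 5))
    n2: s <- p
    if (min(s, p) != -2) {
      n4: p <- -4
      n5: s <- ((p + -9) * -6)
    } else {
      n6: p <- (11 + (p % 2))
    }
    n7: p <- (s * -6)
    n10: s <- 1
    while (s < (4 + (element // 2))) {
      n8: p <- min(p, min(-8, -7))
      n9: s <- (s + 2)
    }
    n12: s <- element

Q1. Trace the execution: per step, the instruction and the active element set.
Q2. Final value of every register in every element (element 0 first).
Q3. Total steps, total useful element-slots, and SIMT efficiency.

step 0: s <- (min(p, element) * (s // 5)) 0xff
step 1: s <- p                       0xff
step 2: eval (min(s, p) != -2)       0xff
step 3: p <- -4                      0xff
step 4: s <- ((p + -9) * -6)         0xff
step 5: p <- (s * -6)                0xff
step 6: s <- 1                       0xff
step 7: eval (s < (4 + (element // 2))) 0xff
step 8: p <- min(p, min(-8, -7))     0xff
step 9: s <- (s + 2)                 0xff
step 10: eval (s < (4 + (element // 2))) 0xff
step 11: p <- min(p, min(-8, -7))     0xff
step 12: s <- (s + 2)                 0xff
step 13: eval (s < (4 + (element // 2))) 0xff
step 14: p <- min(p, min(-8, -7))     0xf0
step 15: s <- (s + 2)                 0xf0
step 16: eval (s < (4 + (element // 2))) 0xf0
step 17: s <- element                 0xff

Answer: 18 steps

s: 0,1,2,3,4,5,6,7
p: -468,-468,-468,-468,-468,-468,-468,-468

steps = 18; useful = 132; efficiency = 132/144 = 11/12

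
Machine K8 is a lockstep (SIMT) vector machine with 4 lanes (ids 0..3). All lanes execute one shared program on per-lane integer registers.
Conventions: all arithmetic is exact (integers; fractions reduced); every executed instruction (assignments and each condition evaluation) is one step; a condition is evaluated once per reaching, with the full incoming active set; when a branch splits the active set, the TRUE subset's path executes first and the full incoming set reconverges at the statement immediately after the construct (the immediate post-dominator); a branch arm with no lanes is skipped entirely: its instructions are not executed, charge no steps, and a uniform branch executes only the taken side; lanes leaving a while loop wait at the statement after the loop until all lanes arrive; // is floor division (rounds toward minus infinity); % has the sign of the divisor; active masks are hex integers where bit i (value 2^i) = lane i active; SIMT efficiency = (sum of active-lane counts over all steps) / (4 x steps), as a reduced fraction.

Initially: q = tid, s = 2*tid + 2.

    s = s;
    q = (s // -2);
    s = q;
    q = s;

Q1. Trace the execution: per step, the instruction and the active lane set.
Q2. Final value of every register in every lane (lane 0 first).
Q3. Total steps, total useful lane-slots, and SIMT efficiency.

step 0: s <- s                       0xf
step 1: q <- (s // -2)               0xf
step 2: s <- q                       0xf
step 3: q <- s                       0xf

Answer: 4 steps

q: -1,-2,-3,-4
s: -1,-2,-3,-4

steps = 4; useful = 16; efficiency = 16/16 = 1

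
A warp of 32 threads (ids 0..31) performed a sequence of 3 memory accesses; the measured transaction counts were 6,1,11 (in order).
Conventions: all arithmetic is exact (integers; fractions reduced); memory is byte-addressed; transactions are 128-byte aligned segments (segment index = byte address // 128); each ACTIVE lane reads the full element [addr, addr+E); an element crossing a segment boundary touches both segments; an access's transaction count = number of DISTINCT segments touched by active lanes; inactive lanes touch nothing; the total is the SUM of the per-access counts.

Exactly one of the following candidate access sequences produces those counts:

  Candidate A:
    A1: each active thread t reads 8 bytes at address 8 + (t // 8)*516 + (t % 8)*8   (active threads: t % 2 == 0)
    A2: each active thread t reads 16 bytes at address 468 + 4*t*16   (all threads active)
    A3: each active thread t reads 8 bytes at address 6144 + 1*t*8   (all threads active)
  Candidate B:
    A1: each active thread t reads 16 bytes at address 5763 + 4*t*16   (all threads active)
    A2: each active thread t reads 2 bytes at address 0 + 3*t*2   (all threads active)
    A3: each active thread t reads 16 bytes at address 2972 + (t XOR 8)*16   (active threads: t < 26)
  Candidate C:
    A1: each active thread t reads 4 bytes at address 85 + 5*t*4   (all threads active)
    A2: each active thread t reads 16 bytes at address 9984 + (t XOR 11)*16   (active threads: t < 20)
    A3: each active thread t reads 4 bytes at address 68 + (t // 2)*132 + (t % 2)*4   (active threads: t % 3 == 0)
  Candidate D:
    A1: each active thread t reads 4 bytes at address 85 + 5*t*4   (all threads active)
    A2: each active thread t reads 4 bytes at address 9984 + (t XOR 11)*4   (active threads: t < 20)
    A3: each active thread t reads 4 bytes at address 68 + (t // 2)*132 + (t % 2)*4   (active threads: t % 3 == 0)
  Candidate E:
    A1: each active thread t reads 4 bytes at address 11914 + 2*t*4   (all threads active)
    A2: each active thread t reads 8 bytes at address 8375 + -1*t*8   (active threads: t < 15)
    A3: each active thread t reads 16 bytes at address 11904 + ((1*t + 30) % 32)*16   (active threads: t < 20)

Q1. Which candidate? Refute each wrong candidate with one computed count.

A: A1 gives 4 transactions, not 6
B: A1 gives 16 transactions, not 6
C: A2 gives 3 transactions, not 1
E: A1 gives 3 transactions, not 6
D: all counts match (6,1,11)

Answer: D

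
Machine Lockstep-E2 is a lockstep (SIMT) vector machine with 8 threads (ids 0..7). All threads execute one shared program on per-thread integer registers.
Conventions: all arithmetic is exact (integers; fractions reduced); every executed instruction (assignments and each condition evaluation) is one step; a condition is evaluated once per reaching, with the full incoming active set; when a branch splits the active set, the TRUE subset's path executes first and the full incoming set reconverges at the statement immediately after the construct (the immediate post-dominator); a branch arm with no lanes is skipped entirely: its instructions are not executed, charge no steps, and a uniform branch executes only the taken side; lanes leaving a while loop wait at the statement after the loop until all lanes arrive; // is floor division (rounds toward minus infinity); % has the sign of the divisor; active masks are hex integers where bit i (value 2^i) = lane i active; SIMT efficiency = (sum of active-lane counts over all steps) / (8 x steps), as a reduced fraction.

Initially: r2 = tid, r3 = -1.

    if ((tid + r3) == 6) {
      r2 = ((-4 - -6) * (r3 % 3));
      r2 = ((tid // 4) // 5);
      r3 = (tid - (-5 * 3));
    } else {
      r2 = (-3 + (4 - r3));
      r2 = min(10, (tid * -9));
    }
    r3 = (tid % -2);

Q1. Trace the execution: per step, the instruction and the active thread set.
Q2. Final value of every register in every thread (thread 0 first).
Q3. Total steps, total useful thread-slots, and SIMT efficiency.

step 0: eval ((tid + r3) == 6)       0xff
step 1: r2 <- ((-4 - -6) * (r3 % 3)) 0x80
step 2: r2 <- ((tid // 4) // 5)      0x80
step 3: r3 <- (tid - (-5 * 3))       0x80
step 4: r2 <- (-3 + (4 - r3))        0x7f
step 5: r2 <- min(10, (tid * -9))    0x7f
step 6: r3 <- (tid % -2)             0xff

Answer: 7 steps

r2: 0,-9,-18,-27,-36,-45,-54,0
r3: 0,-1,0,-1,0,-1,0,-1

steps = 7; useful = 33; efficiency = 33/56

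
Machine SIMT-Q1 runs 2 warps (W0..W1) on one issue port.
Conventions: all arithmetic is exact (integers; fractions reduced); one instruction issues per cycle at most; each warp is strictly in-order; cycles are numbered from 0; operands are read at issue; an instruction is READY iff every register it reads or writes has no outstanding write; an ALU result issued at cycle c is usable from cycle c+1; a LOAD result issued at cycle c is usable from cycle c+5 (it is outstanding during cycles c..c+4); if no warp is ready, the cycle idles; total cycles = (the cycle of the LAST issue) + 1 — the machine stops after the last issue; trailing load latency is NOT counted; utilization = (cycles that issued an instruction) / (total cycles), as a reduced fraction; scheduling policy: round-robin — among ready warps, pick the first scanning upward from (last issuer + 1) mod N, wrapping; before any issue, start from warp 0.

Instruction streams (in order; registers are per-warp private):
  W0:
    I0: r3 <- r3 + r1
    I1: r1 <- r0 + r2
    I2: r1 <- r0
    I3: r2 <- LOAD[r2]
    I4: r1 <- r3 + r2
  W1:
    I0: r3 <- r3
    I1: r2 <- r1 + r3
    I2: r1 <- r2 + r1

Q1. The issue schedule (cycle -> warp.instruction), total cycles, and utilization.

cycle 0: W0.I0
cycle 1: W1.I0
cycle 2: W0.I1
cycle 3: W1.I1
cycle 4: W0.I2
cycle 5: W1.I2
cycle 6: W0.I3
cycle 7: idle
cycle 8: idle
cycle 9: idle
cycle 10: idle
cycle 11: W0.I4

Answer: 12 cycles, utilization 2/3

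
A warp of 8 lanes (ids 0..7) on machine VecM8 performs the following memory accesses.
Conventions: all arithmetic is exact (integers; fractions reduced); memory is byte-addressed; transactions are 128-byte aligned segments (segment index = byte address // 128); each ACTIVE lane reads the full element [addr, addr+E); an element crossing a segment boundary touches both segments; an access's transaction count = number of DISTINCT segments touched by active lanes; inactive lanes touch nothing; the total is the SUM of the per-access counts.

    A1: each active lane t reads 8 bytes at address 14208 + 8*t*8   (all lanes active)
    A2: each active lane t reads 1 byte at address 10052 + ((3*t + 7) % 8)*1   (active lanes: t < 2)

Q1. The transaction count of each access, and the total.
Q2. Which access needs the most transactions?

A1: 4 transactions
A2: 1 transaction

Answer: 4,1; total 5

Answer: A1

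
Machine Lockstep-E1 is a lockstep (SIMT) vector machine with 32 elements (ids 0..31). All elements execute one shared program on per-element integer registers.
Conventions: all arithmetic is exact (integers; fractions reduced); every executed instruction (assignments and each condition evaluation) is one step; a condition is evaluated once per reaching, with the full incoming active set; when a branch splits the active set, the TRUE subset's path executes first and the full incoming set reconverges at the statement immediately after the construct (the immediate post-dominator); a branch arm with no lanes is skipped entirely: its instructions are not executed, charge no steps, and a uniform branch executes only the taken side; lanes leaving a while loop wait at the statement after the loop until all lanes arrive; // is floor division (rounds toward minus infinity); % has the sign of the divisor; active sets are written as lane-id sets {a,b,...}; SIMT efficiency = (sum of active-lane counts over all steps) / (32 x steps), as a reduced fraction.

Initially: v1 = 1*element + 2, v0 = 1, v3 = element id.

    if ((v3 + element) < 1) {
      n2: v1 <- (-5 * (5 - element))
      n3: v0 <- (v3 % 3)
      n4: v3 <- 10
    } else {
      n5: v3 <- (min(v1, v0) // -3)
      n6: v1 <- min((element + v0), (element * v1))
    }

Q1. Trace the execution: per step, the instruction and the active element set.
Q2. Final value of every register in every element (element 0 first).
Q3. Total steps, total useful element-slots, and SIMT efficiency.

step 0: eval ((v3 + element) < 1)    {0,1,2,3,4,5,6,7,8,9,10,11,12,13,14,15,16,17,18,19,20,21,22,23,24,25,26,27,28,29,30,31}
step 1: v1 <- (-5 * (5 - element))   {0}
step 2: v0 <- (v3 % 3)               {0}
step 3: v3 <- 10                     {0}
step 4: v3 <- (min(v1, v0) // -3)    {1,2,3,4,5,6,7,8,9,10,11,12,13,14,15,16,17,18,19,20,21,22,23,24,25,26,27,28,29,30,31}
step 5: v1 <- min((element + v0), (element * v1)) {1,2,3,4,5,6,7,8,9,10,11,12,13,14,15,16,17,18,19,20,21,22,23,24,25,26,27,28,29,30,31}

Answer: 6 steps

v1: -25,2,3,4,5,6,7,8,9,10,11,12,13,14,15,16,17,18,19,20,21,22,23,24,25,26,27,28,29,30,31,32
v0: 0,1,1,1,1,1,1,1,1,1,1,1,1,1,1,1,1,1,1,1,1,1,1,1,1,1,1,1,1,1,1,1
v3: 10,-1,-1,-1,-1,-1,-1,-1,-1,-1,-1,-1,-1,-1,-1,-1,-1,-1,-1,-1,-1,-1,-1,-1,-1,-1,-1,-1,-1,-1,-1,-1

steps = 6; useful = 97; efficiency = 97/192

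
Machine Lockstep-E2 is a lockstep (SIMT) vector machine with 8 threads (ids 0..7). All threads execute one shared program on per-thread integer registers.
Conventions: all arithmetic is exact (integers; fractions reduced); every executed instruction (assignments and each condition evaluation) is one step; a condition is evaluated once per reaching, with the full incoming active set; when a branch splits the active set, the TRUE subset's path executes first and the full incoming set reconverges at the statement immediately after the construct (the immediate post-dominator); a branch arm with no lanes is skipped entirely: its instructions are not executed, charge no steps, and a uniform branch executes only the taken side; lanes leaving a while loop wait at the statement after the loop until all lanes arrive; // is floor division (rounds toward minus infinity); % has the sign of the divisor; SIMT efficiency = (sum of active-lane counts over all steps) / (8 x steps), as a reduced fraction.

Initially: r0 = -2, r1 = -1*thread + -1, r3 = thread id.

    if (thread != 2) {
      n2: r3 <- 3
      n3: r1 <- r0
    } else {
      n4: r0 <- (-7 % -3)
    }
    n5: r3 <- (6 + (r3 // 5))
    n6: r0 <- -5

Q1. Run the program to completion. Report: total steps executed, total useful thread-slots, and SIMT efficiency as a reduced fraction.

Answer: 6 steps, 39 useful, 13/16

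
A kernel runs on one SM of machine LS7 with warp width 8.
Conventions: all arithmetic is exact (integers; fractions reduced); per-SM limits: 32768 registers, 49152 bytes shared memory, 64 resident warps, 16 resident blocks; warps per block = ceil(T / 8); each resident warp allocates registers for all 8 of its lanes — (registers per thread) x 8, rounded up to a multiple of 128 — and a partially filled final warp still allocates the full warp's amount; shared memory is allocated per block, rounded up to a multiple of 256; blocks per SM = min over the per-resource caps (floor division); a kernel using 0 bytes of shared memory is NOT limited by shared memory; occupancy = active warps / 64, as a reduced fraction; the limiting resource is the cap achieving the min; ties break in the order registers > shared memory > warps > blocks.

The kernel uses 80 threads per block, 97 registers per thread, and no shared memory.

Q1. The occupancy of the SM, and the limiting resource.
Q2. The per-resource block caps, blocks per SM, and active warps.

Answer: occupancy 15/32, limited by registers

registers: 3 blocks
shared memory: no limit (kernel uses none)
warps: 6 blocks
blocks: 16 blocks

Answer: 3 blocks, 30 active warps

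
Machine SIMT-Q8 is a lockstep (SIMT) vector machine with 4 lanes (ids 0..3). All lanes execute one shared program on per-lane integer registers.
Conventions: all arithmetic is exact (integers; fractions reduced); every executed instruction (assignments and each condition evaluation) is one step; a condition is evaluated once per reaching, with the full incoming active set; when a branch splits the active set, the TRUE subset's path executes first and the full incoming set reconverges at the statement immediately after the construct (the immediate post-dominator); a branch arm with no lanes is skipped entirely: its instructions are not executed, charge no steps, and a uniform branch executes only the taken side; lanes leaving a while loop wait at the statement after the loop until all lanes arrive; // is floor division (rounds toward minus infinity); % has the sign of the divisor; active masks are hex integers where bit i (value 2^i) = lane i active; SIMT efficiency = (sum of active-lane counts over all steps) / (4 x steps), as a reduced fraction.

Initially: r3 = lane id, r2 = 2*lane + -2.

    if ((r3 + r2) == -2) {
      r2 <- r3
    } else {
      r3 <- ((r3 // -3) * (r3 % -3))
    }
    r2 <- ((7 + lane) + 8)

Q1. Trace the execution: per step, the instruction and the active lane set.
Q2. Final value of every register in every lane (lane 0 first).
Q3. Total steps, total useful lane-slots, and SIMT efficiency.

step 0: eval ((r3 + r2) == -2)       0xf
step 1: r2 <- r3                     0x1
step 2: r3 <- ((r3 // -3) * (r3 % -3)) 0xe
step 3: r2 <- ((7 + lane) + 8)       0xf

Answer: 4 steps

r3: 0,2,1,0
r2: 15,16,17,18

steps = 4; useful = 12; efficiency = 12/16 = 3/4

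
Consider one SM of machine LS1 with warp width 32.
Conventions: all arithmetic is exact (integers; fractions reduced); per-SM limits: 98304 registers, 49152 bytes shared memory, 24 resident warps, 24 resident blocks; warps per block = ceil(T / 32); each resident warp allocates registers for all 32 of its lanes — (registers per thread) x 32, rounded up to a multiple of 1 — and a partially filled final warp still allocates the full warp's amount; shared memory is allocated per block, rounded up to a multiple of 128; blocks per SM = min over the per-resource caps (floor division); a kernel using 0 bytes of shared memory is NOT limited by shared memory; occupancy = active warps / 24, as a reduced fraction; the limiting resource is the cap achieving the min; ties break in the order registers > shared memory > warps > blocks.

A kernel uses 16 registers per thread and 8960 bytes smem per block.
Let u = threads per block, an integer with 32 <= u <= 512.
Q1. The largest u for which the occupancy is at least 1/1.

Answer: u = 384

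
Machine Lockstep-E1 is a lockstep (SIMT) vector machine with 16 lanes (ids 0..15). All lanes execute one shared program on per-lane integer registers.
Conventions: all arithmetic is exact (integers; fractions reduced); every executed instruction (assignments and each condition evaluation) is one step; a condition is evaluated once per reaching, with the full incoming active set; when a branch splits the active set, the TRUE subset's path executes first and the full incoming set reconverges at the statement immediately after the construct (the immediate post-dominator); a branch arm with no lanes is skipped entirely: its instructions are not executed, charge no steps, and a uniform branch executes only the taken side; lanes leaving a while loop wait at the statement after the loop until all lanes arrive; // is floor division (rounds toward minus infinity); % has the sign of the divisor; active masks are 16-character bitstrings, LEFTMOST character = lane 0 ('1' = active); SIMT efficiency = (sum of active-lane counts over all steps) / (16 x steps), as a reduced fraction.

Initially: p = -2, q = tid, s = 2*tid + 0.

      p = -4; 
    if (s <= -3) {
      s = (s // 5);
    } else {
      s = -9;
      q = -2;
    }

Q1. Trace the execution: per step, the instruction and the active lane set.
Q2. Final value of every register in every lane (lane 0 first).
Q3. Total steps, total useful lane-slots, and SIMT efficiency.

step 0: p <- -4                      1111111111111111
step 1: eval (s <= -3)               1111111111111111
step 2: s <- -9                      1111111111111111
step 3: q <- -2                      1111111111111111

Answer: 4 steps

p: -4,-4,-4,-4,-4,-4,-4,-4,-4,-4,-4,-4,-4,-4,-4,-4
q: -2,-2,-2,-2,-2,-2,-2,-2,-2,-2,-2,-2,-2,-2,-2,-2
s: -9,-9,-9,-9,-9,-9,-9,-9,-9,-9,-9,-9,-9,-9,-9,-9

steps = 4; useful = 64; efficiency = 64/64 = 1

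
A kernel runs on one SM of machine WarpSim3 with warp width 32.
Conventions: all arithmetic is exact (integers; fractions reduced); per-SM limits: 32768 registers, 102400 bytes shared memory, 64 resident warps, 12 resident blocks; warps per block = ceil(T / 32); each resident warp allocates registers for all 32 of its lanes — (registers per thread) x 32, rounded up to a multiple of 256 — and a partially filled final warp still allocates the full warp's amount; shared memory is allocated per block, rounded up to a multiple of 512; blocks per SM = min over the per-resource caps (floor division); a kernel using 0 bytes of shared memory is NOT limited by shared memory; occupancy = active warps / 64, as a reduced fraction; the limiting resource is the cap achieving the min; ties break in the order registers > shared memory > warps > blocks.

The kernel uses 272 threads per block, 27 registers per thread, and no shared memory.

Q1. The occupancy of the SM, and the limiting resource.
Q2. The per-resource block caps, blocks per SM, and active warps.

Answer: occupancy 27/64, limited by registers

registers: 3 blocks
shared memory: no limit (kernel uses none)
warps: 7 blocks
blocks: 12 blocks

Answer: 3 blocks, 27 active warps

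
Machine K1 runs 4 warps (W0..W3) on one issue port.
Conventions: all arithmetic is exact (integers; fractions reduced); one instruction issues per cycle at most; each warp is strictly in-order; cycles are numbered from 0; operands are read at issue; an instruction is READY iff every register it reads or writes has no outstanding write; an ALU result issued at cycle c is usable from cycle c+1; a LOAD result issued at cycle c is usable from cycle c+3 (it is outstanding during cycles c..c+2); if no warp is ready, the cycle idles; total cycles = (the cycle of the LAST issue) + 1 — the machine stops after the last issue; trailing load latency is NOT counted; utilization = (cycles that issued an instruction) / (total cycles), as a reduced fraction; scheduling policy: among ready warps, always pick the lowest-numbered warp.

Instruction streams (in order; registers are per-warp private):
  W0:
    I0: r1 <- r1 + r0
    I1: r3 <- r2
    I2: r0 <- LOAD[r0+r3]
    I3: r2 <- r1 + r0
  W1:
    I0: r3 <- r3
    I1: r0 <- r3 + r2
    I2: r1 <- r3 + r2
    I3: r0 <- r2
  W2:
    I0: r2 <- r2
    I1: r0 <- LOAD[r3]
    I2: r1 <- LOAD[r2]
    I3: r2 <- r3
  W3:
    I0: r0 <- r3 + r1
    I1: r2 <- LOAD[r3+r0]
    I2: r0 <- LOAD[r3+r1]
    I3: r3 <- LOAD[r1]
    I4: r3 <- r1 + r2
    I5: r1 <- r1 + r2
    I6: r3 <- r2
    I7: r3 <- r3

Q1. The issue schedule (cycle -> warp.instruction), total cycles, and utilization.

cycle 0: W0.I0
cycle 1: W0.I1
cycle 2: W0.I2
cycle 3: W1.I0
cycle 4: W1.I1
cycle 5: W0.I3
cycle 6: W1.I2
cycle 7: W1.I3
cycle 8: W2.I0
cycle 9: W2.I1
cycle 10: W2.I2
cycle 11: W2.I3
cycle 12: W3.I0
cycle 13: W3.I1
cycle 14: W3.I2
cycle 15: W3.I3
cycle 16: idle
cycle 17: idle
cycle 18: W3.I4
cycle 19: W3.I5
cycle 20: W3.I6
cycle 21: W3.I7

Answer: 22 cycles, utilization 10/11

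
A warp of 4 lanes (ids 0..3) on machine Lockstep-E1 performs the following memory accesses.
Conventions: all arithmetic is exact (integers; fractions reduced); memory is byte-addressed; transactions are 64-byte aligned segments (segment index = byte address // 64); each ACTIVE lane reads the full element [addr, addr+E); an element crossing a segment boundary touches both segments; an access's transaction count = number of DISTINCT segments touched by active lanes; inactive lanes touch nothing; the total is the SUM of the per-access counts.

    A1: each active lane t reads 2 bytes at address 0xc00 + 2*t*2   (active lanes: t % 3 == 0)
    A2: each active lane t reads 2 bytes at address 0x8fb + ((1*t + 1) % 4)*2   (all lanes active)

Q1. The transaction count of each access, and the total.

A1: 1 transaction
A2: 2 transactions

Answer: 1,2; total 3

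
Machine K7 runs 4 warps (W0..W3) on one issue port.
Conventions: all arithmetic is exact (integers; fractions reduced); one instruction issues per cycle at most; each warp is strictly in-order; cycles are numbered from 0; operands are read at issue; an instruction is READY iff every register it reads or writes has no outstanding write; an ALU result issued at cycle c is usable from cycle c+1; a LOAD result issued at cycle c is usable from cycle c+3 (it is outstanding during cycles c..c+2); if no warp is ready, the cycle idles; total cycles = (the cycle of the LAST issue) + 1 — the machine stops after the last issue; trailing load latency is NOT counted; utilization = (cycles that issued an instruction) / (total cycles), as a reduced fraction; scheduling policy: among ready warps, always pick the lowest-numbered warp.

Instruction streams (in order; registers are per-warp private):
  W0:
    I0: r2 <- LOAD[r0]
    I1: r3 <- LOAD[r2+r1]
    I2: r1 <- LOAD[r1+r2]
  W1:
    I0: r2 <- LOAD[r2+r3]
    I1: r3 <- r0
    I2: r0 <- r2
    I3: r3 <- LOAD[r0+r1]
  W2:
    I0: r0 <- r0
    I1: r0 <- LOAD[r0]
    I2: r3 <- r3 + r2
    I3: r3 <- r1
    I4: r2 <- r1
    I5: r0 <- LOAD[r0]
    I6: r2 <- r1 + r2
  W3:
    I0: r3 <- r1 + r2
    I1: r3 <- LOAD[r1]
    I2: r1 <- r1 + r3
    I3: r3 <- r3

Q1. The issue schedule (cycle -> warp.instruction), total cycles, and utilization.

cycle 0: W0.I0
cycle 1: W1.I0
cycle 2: W1.I1
cycle 3: W0.I1
cycle 4: W0.I2
cycle 5: W1.I2
cycle 6: W1.I3
cycle 7: W2.I0
cycle 8: W2.I1
cycle 9: W2.I2
cycle 10: W2.I3
cycle 11: W2.I4
cycle 12: W2.I5
cycle 13: W2.I6
cycle 14: W3.I0
cycle 15: W3.I1
cycle 16: idle
cycle 17: idle
cycle 18: W3.I2
cycle 19: W3.I3

Answer: 20 cycles, utilization 9/10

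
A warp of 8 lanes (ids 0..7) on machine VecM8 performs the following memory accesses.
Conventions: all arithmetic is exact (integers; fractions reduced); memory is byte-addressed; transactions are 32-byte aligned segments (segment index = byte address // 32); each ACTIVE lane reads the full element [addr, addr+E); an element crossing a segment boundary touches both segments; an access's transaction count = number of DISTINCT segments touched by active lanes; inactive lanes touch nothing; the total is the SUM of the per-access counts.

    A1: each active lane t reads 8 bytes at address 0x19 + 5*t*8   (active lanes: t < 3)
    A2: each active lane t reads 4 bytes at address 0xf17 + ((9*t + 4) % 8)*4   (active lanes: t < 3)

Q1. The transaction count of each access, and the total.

A1: 4 transactions
A2: 1 transaction

Answer: 4,1; total 5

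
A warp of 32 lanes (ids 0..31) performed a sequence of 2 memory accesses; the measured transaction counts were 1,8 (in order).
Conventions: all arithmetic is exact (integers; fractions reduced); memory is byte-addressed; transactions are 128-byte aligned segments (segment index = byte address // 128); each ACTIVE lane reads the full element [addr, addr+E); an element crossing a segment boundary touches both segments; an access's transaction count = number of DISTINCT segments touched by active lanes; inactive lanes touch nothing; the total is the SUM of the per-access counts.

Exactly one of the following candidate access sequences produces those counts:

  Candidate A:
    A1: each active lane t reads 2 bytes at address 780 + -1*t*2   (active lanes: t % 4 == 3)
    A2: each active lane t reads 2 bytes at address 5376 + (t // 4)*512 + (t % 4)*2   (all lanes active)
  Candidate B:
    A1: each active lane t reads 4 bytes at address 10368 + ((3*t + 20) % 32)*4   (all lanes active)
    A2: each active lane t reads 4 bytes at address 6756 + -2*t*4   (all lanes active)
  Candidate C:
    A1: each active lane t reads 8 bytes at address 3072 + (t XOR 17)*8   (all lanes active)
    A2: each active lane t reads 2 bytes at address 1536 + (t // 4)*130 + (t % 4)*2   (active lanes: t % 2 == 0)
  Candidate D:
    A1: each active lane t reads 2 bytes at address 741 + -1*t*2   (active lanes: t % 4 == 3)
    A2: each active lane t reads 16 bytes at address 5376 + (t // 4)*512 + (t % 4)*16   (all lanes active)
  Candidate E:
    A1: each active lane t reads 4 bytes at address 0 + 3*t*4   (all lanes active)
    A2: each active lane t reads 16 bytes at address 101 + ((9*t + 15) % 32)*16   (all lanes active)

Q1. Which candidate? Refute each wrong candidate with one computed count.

A: A1 gives 2 transactions, not 1
B: A2 gives 3 transactions, not 8
C: A1 gives 2 transactions, not 1
E: A1 gives 3 transactions, not 1
D: all counts match (1,8)

Answer: D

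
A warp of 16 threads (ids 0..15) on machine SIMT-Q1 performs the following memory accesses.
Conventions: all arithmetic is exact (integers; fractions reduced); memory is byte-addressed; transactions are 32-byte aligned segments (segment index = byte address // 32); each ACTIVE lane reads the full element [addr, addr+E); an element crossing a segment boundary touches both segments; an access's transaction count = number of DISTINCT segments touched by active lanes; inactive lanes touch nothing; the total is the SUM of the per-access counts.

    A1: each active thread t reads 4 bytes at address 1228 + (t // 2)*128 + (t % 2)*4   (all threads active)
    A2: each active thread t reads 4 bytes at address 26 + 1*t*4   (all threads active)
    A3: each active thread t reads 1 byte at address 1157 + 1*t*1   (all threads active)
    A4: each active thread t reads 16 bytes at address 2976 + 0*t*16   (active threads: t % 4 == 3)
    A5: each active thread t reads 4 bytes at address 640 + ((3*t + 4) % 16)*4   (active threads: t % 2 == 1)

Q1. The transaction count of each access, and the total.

A1: 8 transactions
A2: 3 transactions
A3: 1 transaction
A4: 1 transaction
A5: 2 transactions

Answer: 8,3,1,1,2; total 15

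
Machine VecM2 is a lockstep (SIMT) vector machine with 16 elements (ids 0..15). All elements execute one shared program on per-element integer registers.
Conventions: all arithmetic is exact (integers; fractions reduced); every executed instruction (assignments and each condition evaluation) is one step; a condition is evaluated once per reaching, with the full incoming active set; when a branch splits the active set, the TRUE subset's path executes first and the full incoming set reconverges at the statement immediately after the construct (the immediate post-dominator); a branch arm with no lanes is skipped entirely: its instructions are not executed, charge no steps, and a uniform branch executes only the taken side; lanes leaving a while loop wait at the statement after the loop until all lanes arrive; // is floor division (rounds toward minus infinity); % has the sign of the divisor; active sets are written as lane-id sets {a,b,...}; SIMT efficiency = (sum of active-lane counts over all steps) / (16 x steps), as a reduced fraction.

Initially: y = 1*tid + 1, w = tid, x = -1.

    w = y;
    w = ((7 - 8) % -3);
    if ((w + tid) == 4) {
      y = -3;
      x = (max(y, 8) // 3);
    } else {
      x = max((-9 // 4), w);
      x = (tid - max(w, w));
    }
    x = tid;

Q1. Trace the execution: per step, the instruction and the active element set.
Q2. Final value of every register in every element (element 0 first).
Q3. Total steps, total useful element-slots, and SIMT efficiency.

step 0: w <- y                       {0,1,2,3,4,5,6,7,8,9,10,11,12,13,14,15}
step 1: w <- ((7 - 8) % -3)          {0,1,2,3,4,5,6,7,8,9,10,11,12,13,14,15}
step 2: eval ((w + tid) == 4)        {0,1,2,3,4,5,6,7,8,9,10,11,12,13,14,15}
step 3: y <- -3                      {5}
step 4: x <- (max(y, 8) // 3)        {5}
step 5: x <- max((-9 // 4), w)       {0,1,2,3,4,6,7,8,9,10,11,12,13,14,15}
step 6: x <- (tid - max(w, w))       {0,1,2,3,4,6,7,8,9,10,11,12,13,14,15}
step 7: x <- tid                     {0,1,2,3,4,5,6,7,8,9,10,11,12,13,14,15}

Answer: 8 steps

y: 1,2,3,4,5,-3,7,8,9,10,11,12,13,14,15,16
w: -1,-1,-1,-1,-1,-1,-1,-1,-1,-1,-1,-1,-1,-1,-1,-1
x: 0,1,2,3,4,5,6,7,8,9,10,11,12,13,14,15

steps = 8; useful = 96; efficiency = 96/128 = 3/4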